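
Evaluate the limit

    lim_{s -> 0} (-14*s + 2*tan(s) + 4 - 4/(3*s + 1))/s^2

-36

Substitution gives 0/0 (the numerator vanishes to order 2).
Expand each term to order s^2: the coefficient of s^2 in -4·1/(1 + 3s) is -36 and in 2·tan(s) is 0.
Lower-order terms cancel with the polynomial part, so the numerator is (-36)·s^2 + o(s^2), and the limit is (-36)/(1) = -36.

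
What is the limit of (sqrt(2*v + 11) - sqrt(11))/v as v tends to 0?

√(11)/11

A 0/0 form; rationalise with √(11 + 2v) + √11. This collapses the numerator to 2v, leaving 2/(√(11 + 2v) + √11) → 2/(2√11) = √(11)/11.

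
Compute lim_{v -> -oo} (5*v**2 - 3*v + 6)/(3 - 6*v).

∞

The numerator has higher degree (2 > 1); the quotient behaves like (5/(-6))·v^1 for large |v|.
As v → −∞ this diverges to ∞.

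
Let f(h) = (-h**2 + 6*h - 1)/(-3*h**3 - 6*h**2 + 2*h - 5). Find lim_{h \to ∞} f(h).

0

The denominator has degree 3 and the numerator degree 2. Dividing numerator and denominator by h^3 sends every term to 0 except the leading denominator term, so the limit is 0.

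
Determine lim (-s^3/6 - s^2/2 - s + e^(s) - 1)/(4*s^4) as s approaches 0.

1/96

Direct substitution gives 0/0.
Apply L'Hôpital: lim (-s^2/2 - s + e^(s) - 1)/(16*s^3), still 0/0.
Apply L'Hôpital: lim (-s + e^(s) - 1)/(48*s^2), still 0/0.
Apply L'Hôpital: lim (e^(s) - 1)/(96*s), still 0/0.
After 4 applications of L'Hôpital's rule the quotient is (e^(s))/(96); substituting s = 0 gives 1/96.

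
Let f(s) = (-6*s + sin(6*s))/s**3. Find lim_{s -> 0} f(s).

-36

Direct substitution gives 0/0.
Apply L'Hôpital: lim (6*cos(6*s) - 6)/(3*s^2), still 0/0.
Apply L'Hôpital: lim (-36*sin(6*s))/(6*s), still 0/0.
After 3 applications of L'Hôpital's rule the quotient is (-216*cos(6*s))/(6); substituting s = 0 gives -36.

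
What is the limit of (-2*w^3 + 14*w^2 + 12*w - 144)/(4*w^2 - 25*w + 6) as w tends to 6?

At w = 6 both the top and bottom vanish — a removable singularity. Factoring out (w - 6) from each leaves (-2*w^2 + 2*w + 24)/(4*w - 1), which at w = 6 equals -36/23.

-36/23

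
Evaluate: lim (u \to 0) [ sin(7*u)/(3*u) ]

7/3

Substitution gives 0/0.
Write it as (7/3)·sin(7u)/(7u); since sin(θ)/θ → 1, the limit is 7/3.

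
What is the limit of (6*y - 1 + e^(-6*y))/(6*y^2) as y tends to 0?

3

Direct substitution gives 0/0.
Apply L'Hôpital: lim (6 - 6*e^(-6*y))/(12*y), still 0/0.
After 2 applications of L'Hôpital's rule the quotient is (36*e^(-6*y))/(12); substituting y = 0 gives 3.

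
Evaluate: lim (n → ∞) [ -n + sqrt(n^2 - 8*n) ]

-4

This has the form ∞ − ∞. Multiply and divide by the conjugate √(n^2 - 8*n) + n.
That gives (-8n) / (√(n^2 - 8*n) + n).
Divide numerator and denominator by n: the limit is -8/(2·1) = -4.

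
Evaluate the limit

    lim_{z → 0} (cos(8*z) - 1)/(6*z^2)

Direct substitution gives 0/0.
Apply L'Hôpital: lim (-8*sin(8*z))/(12*z), still 0/0.
After 2 applications of L'Hôpital's rule the quotient is (-64*cos(8*z))/(12); substituting z = 0 gives -16/3.

-16/3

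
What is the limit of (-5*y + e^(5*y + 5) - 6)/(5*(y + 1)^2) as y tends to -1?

Direct substitution gives 0/0.
Apply L'Hôpital: lim (5*e^(5*y + 5) - 5)/(10*y + 10), still 0/0.
After 2 applications of L'Hôpital's rule the quotient is (25*e^(5*y + 5))/(10); substituting y = -1 gives 5/2.

5/2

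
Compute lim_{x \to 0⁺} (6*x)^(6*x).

1

Base → 0⁺ and exponent → 0⁺: a 0^0 form.
Take logs: 6x·ln(6x). This is 0·(−∞); rewriting as ln(6x)/(1/(6x)) and applying L'Hôpital gives 0.
Hence the limit is e^0 = 1.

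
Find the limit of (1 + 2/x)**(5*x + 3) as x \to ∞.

The base → 1 and the exponent → ∞: a 1^∞ form.
Take logarithms: (5x + 3)·ln(1 + 2/x). Since ln(1+u) ~ u for small u, this behaves like (5x)·(2/x) → 10.
So the limit is e^(10).

e^(10)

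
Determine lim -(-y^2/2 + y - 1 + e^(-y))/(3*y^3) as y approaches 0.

Direct substitution gives 0/0.
Apply L'Hôpital: lim (-y + 1 - e^(-y))/(-9*y^2), still 0/0.
Apply L'Hôpital: lim (-1 + e^(-y))/(-18*y), still 0/0.
After 3 applications of L'Hôpital's rule the quotient is (-e^(-y))/(-18); substituting y = 0 gives 1/18.

1/18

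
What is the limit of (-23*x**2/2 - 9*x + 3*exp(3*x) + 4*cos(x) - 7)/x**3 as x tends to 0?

Substitution gives 0/0; apply L'Hôpital's rule 3 times.
After differentiating numerator and denominator 3 times the quotient is (81*e^(3*x) + 4*sin(x))/(6); at x = 0 this is 27/2.

27/2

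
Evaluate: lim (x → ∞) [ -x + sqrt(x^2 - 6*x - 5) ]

An ∞ − ∞ form. Rationalising with the conjugate, the difference becomes (-6x - 5) / (√(x^2 - 6*x - 5) + x).
For large x the denominator behaves like 2·x, so the quotient tends to -6/2 = -3.

-3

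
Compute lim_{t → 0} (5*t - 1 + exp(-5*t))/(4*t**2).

25/8

Direct substitution gives 0/0.
Apply L'Hôpital: lim (5 - 5*e^(-5*t))/(8*t), still 0/0.
After 2 applications of L'Hôpital's rule the quotient is (25*e^(-5*t))/(8); substituting t = 0 gives 25/8.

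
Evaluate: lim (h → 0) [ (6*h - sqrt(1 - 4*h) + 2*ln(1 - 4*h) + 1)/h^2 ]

-14

Substitution gives 0/0; apply L'Hôpital's rule 2 times.
After differentiating numerator and denominator 2 times the quotient is (-32/(4*h - 1)^2 + 4*(4*h - 1)^2/(1 - 4*h)^(7/2))/(2); at h = 0 this is -14.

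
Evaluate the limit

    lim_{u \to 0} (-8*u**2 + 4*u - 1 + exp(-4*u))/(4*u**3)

-8/3

Direct substitution gives 0/0.
Apply L'Hôpital: lim (-16*u + 4 - 4*e^(-4*u))/(12*u^2), still 0/0.
Apply L'Hôpital: lim (-16 + 16*e^(-4*u))/(24*u), still 0/0.
After 3 applications of L'Hôpital's rule the quotient is (-64*e^(-4*u))/(24); substituting u = 0 gives -8/3.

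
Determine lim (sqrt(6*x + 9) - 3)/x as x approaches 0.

A 0/0 form; rationalise with √(9 + 6x) + √9. This collapses the numerator to 6x, leaving 6/(√(9 + 6x) + √9) → 6/(2√9) = 1.

1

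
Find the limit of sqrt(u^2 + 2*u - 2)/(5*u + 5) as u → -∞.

For large |u|, √(u^2 + 2*u - 2) ≈ √1·|u| and the denominator ≈ 5u.
Since u → −∞, |u| = −u, giving −√1/(5) = -1/5.

-1/5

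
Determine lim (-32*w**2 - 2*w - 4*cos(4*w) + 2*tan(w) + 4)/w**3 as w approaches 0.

Substitution gives 0/0 (the numerator vanishes to order 3).
Expand each term to order w^3: the coefficient of w^3 in -4·cos(4w) is 0 and in 2·tan(w) is 2/3.
Lower-order terms cancel with the polynomial part, so the numerator is (2/3)·w^3 + o(w^3), and the limit is (2/3)/(1) = 2/3.

2/3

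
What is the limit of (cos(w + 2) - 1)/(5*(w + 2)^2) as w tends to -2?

Direct substitution gives 0/0.
Apply L'Hôpital: lim (-sin(w + 2))/(10*w + 20), still 0/0.
After 2 applications of L'Hôpital's rule the quotient is (-cos(w + 2))/(10); substituting w = -2 gives -1/10.

-1/10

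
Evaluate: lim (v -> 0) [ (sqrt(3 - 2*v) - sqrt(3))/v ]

A 0/0 form; rationalise with √(3 - 2v) + √3. This collapses the numerator to -2v, leaving -2/(√(3 - 2v) + √3) → -2/(2√3) = -√(3)/3.

-√(3)/3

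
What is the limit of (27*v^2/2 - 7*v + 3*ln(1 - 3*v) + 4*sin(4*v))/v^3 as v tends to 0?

Substitution gives 0/0; apply L'Hôpital's rule 3 times.
After differentiating numerator and denominator 3 times the quotient is (-256*cos(4*v) + 162/(3*v - 1)^3)/(6); at v = 0 this is -209/3.

-209/3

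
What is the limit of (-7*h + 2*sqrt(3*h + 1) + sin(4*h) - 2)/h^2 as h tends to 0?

Substitution gives 0/0 (the numerator vanishes to order 2).
Expand each term to order h^2: the coefficient of h^2 in 2·√(1 + 3h) is -9/4 and in sin(4h) is 0.
Lower-order terms cancel with the polynomial part, so the numerator is (-9/4)·h^2 + o(h^2), and the limit is (-9/4)/(1) = -9/4.

-9/4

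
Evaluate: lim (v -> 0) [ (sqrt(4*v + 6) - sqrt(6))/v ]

√(6)/3

Substitution gives 0/0. Multiply numerator and denominator by the conjugate √(6 + 4v) + √6.
The numerator becomes (6 + 4v) − 6 = 4v, so the expression simplifies to 4/(√(6 + 4v) + √6).
Letting v → 0 gives 4/(2√6) = √(6)/3.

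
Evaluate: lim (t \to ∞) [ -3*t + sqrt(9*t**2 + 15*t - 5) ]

An ∞ − ∞ form. Rationalising with the conjugate, the difference becomes (15t - 5) / (√(9*t^2 + 15*t - 5) + 3t).
For large t the denominator behaves like 2·3t, so the quotient tends to 15/6 = 5/2.

5/2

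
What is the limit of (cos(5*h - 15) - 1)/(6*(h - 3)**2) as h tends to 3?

Direct substitution gives 0/0.
Apply L'Hôpital: lim (-5*sin(5*h - 15))/(12*h - 36), still 0/0.
After 2 applications of L'Hôpital's rule the quotient is (-25*cos(5*h - 15))/(12); substituting h = 3 gives -25/12.

-25/12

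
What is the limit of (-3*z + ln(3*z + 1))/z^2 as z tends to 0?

-9/2

Direct substitution gives 0/0.
Apply L'Hôpital: lim (-3 + 3/(3*z + 1))/(2*z), still 0/0.
After 2 applications of L'Hôpital's rule the quotient is (-9/(3*z + 1)^2)/(2); substituting z = 0 gives -9/2.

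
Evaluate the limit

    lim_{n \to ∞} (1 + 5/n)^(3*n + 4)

Let L be the limit and take ln: ln L = lim (3n + 4)·ln(1 + 5/n) = lim (3n + 4)·(5/n + O(1/n²)) = 15.
Hence L = e^(15).

e^(15)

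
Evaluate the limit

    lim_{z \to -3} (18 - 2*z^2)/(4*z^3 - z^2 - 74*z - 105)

Direct substitution gives 0/0, so factor. Both numerator and denominator have (z + 3) as a factor.
After cancelling, the expression reduces to (6 - 2*z)/(4*z^2 - 13*z - 35).
Substituting z = -3 gives 3/10.

3/10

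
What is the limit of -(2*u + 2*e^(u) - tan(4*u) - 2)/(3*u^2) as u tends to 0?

-1/3

Substitution gives 0/0; apply L'Hôpital's rule 2 times.
After differentiating numerator and denominator 2 times the quotient is (2*e^(u) - 32*tan(4*u)/cos(4*u)^2)/(-6); at u = 0 this is -1/3.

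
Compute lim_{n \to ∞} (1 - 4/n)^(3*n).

The base → 1 and the exponent → ∞: a 1^∞ form.
Take logarithms: (3n)·ln(1 - 4/n). Since ln(1+u) ~ u for small u, this behaves like (3n)·(-4/n) → -12.
So the limit is e^(-12).

e^(-12)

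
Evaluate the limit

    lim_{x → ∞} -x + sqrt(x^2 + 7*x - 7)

7/2

This has the form ∞ − ∞. Multiply and divide by the conjugate √(x^2 + 7*x - 7) + x.
That gives (7x - 7) / (√(x^2 + 7*x - 7) + x).
Divide numerator and denominator by x: the limit is 7/(2·1) = 7/2.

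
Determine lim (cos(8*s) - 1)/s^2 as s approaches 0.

-32

Direct substitution gives 0/0.
Apply L'Hôpital: lim (-8*sin(8*s))/(2*s), still 0/0.
After 2 applications of L'Hôpital's rule the quotient is (-64*cos(8*s))/(2); substituting s = 0 gives -32.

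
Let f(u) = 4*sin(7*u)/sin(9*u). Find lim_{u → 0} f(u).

Substitution gives 0/0.
Divide numerator and denominator by u: sin(7u)/u → 7 and sin(9u)/u → 9, so the limit is 4·7/9 = 28/9.

28/9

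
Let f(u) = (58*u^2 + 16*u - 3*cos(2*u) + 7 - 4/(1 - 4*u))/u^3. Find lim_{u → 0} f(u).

-256

Substitution gives 0/0; apply L'Hôpital's rule 3 times.
After differentiating numerator and denominator 3 times the quotient is (-24*sin(2*u) - 1536/(4*u - 1)^4)/(6); at u = 0 this is -256.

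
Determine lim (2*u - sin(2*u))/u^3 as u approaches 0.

Direct substitution gives 0/0.
Apply L'Hôpital: lim (2 - 2*cos(2*u))/(3*u^2), still 0/0.
Apply L'Hôpital: lim (4*sin(2*u))/(6*u), still 0/0.
After 3 applications of L'Hôpital's rule the quotient is (8*cos(2*u))/(6); substituting u = 0 gives 4/3.

4/3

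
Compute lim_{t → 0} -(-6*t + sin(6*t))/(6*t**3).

6

Direct substitution gives 0/0.
Apply L'Hôpital: lim (6*cos(6*t) - 6)/(-18*t^2), still 0/0.
Apply L'Hôpital: lim (-36*sin(6*t))/(-36*t), still 0/0.
After 3 applications of L'Hôpital's rule the quotient is (-216*cos(6*t))/(-36); substituting t = 0 gives 6.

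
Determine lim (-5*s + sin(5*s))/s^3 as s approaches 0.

-125/6

Direct substitution gives 0/0.
Apply L'Hôpital: lim (5*cos(5*s) - 5)/(3*s^2), still 0/0.
Apply L'Hôpital: lim (-25*sin(5*s))/(6*s), still 0/0.
After 3 applications of L'Hôpital's rule the quotient is (-125*cos(5*s))/(6); substituting s = 0 gives -125/6.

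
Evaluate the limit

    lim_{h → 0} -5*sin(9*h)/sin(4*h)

Substitution gives 0/0.
Divide numerator and denominator by h: sin(9h)/h → 9 and sin(4h)/h → 4, so the limit is -5·9/4 = -45/4.

-45/4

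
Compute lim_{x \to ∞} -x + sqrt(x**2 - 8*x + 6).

This has the form ∞ − ∞. Multiply and divide by the conjugate √(x^2 - 8*x + 6) + x.
That gives (-8x + 6) / (√(x^2 - 8*x + 6) + x).
Divide numerator and denominator by x: the limit is -8/(2·1) = -4.

-4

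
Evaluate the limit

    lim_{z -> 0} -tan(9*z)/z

Substitution gives 0/0.
Since tan(u)/u → 1 as u → 0, tan(9z)/(9z) → 1 and the limit is 9/(-1) = -9.

-9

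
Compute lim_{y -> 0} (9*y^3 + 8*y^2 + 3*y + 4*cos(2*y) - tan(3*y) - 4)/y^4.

Substitution gives 0/0 (the numerator vanishes to order 4).
Expand each term to order y^4: the coefficient of y^4 in −tan(3y) is 0 and in 4·cos(2y) is 8/3.
Lower-order terms cancel with the polynomial part, so the numerator is (8/3)·y^4 + o(y^4), and the limit is (8/3)/(1) = 8/3.

8/3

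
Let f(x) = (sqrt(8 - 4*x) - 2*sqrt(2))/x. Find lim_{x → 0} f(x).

A 0/0 form; rationalise with √(8 - 4x) + √8. This collapses the numerator to -4x, leaving -4/(√(8 - 4x) + √8) → -4/(2√8) = -√(2)/2.

-√(2)/2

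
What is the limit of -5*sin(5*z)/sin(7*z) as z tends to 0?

Substitution gives 0/0.
Divide numerator and denominator by z: sin(5z)/z → 5 and sin(7z)/z → 7, so the limit is -5·5/7 = -25/7.

-25/7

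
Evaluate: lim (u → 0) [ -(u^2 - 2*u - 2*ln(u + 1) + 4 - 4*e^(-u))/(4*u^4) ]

Substitution gives 0/0; apply L'Hôpital's rule 4 times.
After differentiating numerator and denominator 4 times the quotient is (-4*e^(-u) + 12/(u + 1)^4)/(-96); at u = 0 this is -1/12.

-1/12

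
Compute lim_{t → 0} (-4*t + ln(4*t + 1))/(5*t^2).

Direct substitution gives 0/0.
Apply L'Hôpital: lim (-4 + 4/(4*t + 1))/(10*t), still 0/0.
After 2 applications of L'Hôpital's rule the quotient is (-16/(4*t + 1)^2)/(10); substituting t = 0 gives -8/5.

-8/5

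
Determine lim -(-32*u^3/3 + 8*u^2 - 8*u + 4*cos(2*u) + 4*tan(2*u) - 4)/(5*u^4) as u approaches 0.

Substitution gives 0/0; apply L'Hôpital's rule 4 times.
After differentiating numerator and denominator 4 times the quotient is (64*cos(2*u) + 1536*tan(2*u)^5 + 2560*tan(2*u)^3 + 1024*tan(2*u))/(-120); at u = 0 this is -8/15.

-8/15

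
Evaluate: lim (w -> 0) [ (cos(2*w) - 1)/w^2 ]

-2

Direct substitution gives 0/0.
Apply L'Hôpital: lim (-2*sin(2*w))/(2*w), still 0/0.
After 2 applications of L'Hôpital's rule the quotient is (-4*cos(2*w))/(2); substituting w = 0 gives -2.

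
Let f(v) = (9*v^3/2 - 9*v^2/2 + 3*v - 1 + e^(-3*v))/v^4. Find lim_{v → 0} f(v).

Direct substitution gives 0/0.
Apply L'Hôpital: lim (27*v^2/2 - 9*v + 3 - 3*e^(-3*v))/(4*v^3), still 0/0.
Apply L'Hôpital: lim (27*v - 9 + 9*e^(-3*v))/(12*v^2), still 0/0.
Apply L'Hôpital: lim (27 - 27*e^(-3*v))/(24*v), still 0/0.
After 4 applications of L'Hôpital's rule the quotient is (81*e^(-3*v))/(24); substituting v = 0 gives 27/8.

27/8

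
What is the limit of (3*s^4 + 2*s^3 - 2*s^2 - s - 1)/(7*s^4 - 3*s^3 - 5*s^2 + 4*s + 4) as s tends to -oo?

Numerator and denominator both have degree 4.
Dividing every term by s^4, all lower-order terms vanish and the limit is the ratio of leading coefficients, 3/(7) = 3/7.

3/7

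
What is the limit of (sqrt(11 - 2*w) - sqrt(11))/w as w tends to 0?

-√(11)/11

Substitution gives 0/0. Multiply numerator and denominator by the conjugate √(11 - 2w) + √11.
The numerator becomes (11 - 2w) − 11 = -2w, so the expression simplifies to -2/(√(11 - 2w) + √11).
Letting w → 0 gives -2/(2√11) = -√(11)/11.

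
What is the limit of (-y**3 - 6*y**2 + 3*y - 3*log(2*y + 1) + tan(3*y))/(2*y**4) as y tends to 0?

Substitution gives 0/0 (the numerator vanishes to order 4).
Expand each term to order y^4: the coefficient of y^4 in -3·ln(1 + 2y) is 12 and in tan(3y) is 0.
Lower-order terms cancel with the polynomial part, so the numerator is (12)·y^4 + o(y^4), and the limit is (12)/(2) = 6.

6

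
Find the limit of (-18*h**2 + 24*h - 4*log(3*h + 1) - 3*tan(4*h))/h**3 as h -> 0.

Substitution gives 0/0 (the numerator vanishes to order 3).
Expand each term to order h^3: the coefficient of h^3 in -4·ln(1 + 3h) is -36 and in -3·tan(4h) is -64.
Lower-order terms cancel with the polynomial part, so the numerator is (-100)·h^3 + o(h^3), and the limit is (-100)/(1) = -100.

-100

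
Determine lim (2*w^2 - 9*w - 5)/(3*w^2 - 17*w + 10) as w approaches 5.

At w = 5 both the top and bottom vanish — a removable singularity. Factoring out (w - 5) from each leaves (2*w + 1)/(3*w - 2), which at w = 5 equals 11/13.

11/13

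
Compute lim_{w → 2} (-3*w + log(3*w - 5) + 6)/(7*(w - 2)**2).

Direct substitution gives 0/0.
Apply L'Hôpital: lim (-3 + 3/(3*w - 5))/(14*w - 28), still 0/0.
After 2 applications of L'Hôpital's rule the quotient is (-9/(3*w - 5)^2)/(14); substituting w = 2 gives -9/14.

-9/14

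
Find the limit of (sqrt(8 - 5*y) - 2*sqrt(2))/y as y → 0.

Substitution gives 0/0. Multiply numerator and denominator by the conjugate √(8 - 5y) + √8.
The numerator becomes (8 - 5y) − 8 = -5y, so the expression simplifies to -5/(√(8 - 5y) + √8).
Letting y → 0 gives -5/(2√8) = -5*√(2)/8.

-5*√(2)/8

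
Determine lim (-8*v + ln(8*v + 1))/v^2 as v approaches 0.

-32

Direct substitution gives 0/0.
Apply L'Hôpital: lim (-8 + 8/(8*v + 1))/(2*v), still 0/0.
After 2 applications of L'Hôpital's rule the quotient is (-64/(8*v + 1)^2)/(2); substituting v = 0 gives -32.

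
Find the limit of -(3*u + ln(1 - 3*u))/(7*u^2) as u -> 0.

Direct substitution gives 0/0.
Apply L'Hôpital: lim (3 - 3/(1 - 3*u))/(-14*u), still 0/0.
After 2 applications of L'Hôpital's rule the quotient is (-9/(1 - 3*u)^2)/(-14); substituting u = 0 gives 9/14.

9/14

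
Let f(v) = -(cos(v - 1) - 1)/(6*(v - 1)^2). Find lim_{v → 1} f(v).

Direct substitution gives 0/0.
Apply L'Hôpital: lim (-sin(v - 1))/(12 - 12*v), still 0/0.
After 2 applications of L'Hôpital's rule the quotient is (-cos(v - 1))/(-12); substituting v = 1 gives 1/12.

1/12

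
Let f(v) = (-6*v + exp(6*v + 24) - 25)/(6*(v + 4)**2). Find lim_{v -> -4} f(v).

Direct substitution gives 0/0.
Apply L'Hôpital: lim (6*e^(6*v + 24) - 6)/(12*v + 48), still 0/0.
After 2 applications of L'Hôpital's rule the quotient is (36*e^(6*v + 24))/(12); substituting v = -4 gives 3.

3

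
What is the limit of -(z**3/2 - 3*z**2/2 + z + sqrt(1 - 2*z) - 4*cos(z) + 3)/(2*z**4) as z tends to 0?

Substitution gives 0/0; apply L'Hôpital's rule 4 times.
After differentiating numerator and denominator 4 times the quotient is (-4*cos(z) - 15/(1 - 2*z)^(7/2))/(-48); at z = 0 this is 19/48.

19/48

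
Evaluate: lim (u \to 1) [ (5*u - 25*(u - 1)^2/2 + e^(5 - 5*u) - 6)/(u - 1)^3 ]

Direct substitution gives 0/0.
Apply L'Hôpital: lim (-25*u - 5*e^(5 - 5*u) + 30)/(3*(u - 1)^2), still 0/0.
Apply L'Hôpital: lim (25*e^(5 - 5*u) - 25)/(6*u - 6), still 0/0.
After 3 applications of L'Hôpital's rule the quotient is (-125*e^(5 - 5*u))/(6); substituting u = 1 gives -125/6.

-125/6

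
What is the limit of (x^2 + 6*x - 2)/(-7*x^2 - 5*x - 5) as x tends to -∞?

Numerator and denominator both have degree 2.
Dividing every term by x^2, all lower-order terms vanish and the limit is the ratio of leading coefficients, 1/(-7) = -1/7.

-1/7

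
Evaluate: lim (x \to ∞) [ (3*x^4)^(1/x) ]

Base → ∞ and exponent → 0: an ∞^0 form.
Take logs: (1/x)·ln(3·x^4) = (ln 3 + 4·ln x)/x → 0.
So the limit is e^0 = 1.

1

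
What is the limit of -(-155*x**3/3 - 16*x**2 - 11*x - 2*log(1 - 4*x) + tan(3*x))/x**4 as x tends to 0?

Substitution gives 0/0 (the numerator vanishes to order 4).
Expand each term to order x^4: the coefficient of x^4 in tan(3x) is 0 and in -2·ln(1 - 4x) is 128.
Lower-order terms cancel with the polynomial part, so the numerator is (128)·x^4 + o(x^4), and the limit is (128)/(-1) = -128.

-128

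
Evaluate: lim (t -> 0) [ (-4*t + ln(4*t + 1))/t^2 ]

-8

Direct substitution gives 0/0.
Apply L'Hôpital: lim (-4 + 4/(4*t + 1))/(2*t), still 0/0.
After 2 applications of L'Hôpital's rule the quotient is (-16/(4*t + 1)^2)/(2); substituting t = 0 gives -8.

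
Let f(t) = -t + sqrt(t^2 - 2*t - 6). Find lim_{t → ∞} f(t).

An ∞ − ∞ form. Rationalising with the conjugate, the difference becomes (-2t - 6) / (√(t^2 - 2*t - 6) + t).
For large t the denominator behaves like 2·t, so the quotient tends to -2/2 = -1.

-1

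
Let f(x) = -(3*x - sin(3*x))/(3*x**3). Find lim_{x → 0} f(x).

Direct substitution gives 0/0.
Apply L'Hôpital: lim (3 - 3*cos(3*x))/(-9*x^2), still 0/0.
Apply L'Hôpital: lim (9*sin(3*x))/(-18*x), still 0/0.
After 3 applications of L'Hôpital's rule the quotient is (27*cos(3*x))/(-18); substituting x = 0 gives -3/2.

-3/2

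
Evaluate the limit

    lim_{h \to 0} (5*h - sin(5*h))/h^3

Direct substitution gives 0/0.
Apply L'Hôpital: lim (5 - 5*cos(5*h))/(3*h^2), still 0/0.
Apply L'Hôpital: lim (25*sin(5*h))/(6*h), still 0/0.
After 3 applications of L'Hôpital's rule the quotient is (125*cos(5*h))/(6); substituting h = 0 gives 125/6.

125/6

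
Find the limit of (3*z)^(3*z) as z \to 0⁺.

Base → 0⁺ and exponent → 0⁺: a 0^0 form.
Take logs: 3z·ln(3z). This is 0·(−∞); rewriting as ln(3z)/(1/(3z)) and applying L'Hôpital gives 0.
Hence the limit is e^0 = 1.

1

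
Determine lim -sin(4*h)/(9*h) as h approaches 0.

-4/9

Substitution gives 0/0.
Write it as (4/(-9))·sin(4h)/(4h); since sin(u)/u → 1, the limit is -4/9.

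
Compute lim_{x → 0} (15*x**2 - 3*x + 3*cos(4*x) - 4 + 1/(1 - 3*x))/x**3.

27

Substitution gives 0/0; apply L'Hôpital's rule 3 times.
After differentiating numerator and denominator 3 times the quotient is (192*sin(4*x) + 162/(3*x - 1)^4)/(6); at x = 0 this is 27.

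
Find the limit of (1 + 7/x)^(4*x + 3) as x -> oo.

Let L be the limit and take ln: ln L = lim (4x + 3)·ln(1 + 7/x) = lim (4x + 3)·(7/x + O(1/x²)) = 28.
Hence L = e^(28).

e^(28)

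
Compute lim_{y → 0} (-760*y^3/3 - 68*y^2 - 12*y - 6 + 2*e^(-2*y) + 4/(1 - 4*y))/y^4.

Substitution gives 0/0 (the numerator vanishes to order 4).
Expand each term to order y^4: the coefficient of y^4 in 2·e^(-2y) is 4/3 and in 4·1/(1 - 4y) is 1024.
Lower-order terms cancel with the polynomial part, so the numerator is (3076/3)·y^4 + o(y^4), and the limit is (3076/3)/(1) = 3076/3.

3076/3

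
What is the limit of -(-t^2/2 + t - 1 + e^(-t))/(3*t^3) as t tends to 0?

Direct substitution gives 0/0.
Apply L'Hôpital: lim (-t + 1 - e^(-t))/(-9*t^2), still 0/0.
Apply L'Hôpital: lim (-1 + e^(-t))/(-18*t), still 0/0.
After 3 applications of L'Hôpital's rule the quotient is (-e^(-t))/(-18); substituting t = 0 gives 1/18.

1/18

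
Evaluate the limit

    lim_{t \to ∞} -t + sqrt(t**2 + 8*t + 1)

An ∞ − ∞ form. Rationalising with the conjugate, the difference becomes (8t + 1) / (√(t^2 + 8*t + 1) + t).
For large t the denominator behaves like 2·t, so the quotient tends to 8/2 = 4.

4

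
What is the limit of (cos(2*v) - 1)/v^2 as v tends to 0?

-2

Direct substitution gives 0/0.
Apply L'Hôpital: lim (-2*sin(2*v))/(2*v), still 0/0.
After 2 applications of L'Hôpital's rule the quotient is (-4*cos(2*v))/(2); substituting v = 0 gives -2.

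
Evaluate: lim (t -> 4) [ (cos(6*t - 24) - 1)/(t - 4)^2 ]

-18

Direct substitution gives 0/0.
Apply L'Hôpital: lim (-6*sin(6*t - 24))/(2*t - 8), still 0/0.
After 2 applications of L'Hôpital's rule the quotient is (-36*cos(6*t - 24))/(2); substituting t = 4 gives -18.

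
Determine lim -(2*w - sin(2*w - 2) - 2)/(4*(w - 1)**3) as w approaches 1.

-1/3

Direct substitution gives 0/0.
Apply L'Hôpital: lim (2 - 2*cos(2*w - 2))/(-12*(w - 1)^2), still 0/0.
Apply L'Hôpital: lim (4*sin(2*w - 2))/(24 - 24*w), still 0/0.
After 3 applications of L'Hôpital's rule the quotient is (8*cos(2*w - 2))/(-24); substituting w = 1 gives -1/3.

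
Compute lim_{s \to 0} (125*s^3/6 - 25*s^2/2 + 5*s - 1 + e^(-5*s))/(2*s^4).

Direct substitution gives 0/0.
Apply L'Hôpital: lim (125*s^2/2 - 25*s + 5 - 5*e^(-5*s))/(8*s^3), still 0/0.
Apply L'Hôpital: lim (125*s - 25 + 25*e^(-5*s))/(24*s^2), still 0/0.
Apply L'Hôpital: lim (125 - 125*e^(-5*s))/(48*s), still 0/0.
After 4 applications of L'Hôpital's rule the quotient is (625*e^(-5*s))/(48); substituting s = 0 gives 625/48.

625/48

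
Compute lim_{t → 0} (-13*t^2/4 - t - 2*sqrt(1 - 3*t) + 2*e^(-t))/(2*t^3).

Substitution gives 0/0 (the numerator vanishes to order 3).
Expand each term to order t^3: the coefficient of t^3 in -2·√(1 - 3t) is 27/8 and in 2·e^(-t) is -1/3.
Lower-order terms cancel with the polynomial part, so the numerator is (73/24)·t^3 + o(t^3), and the limit is (73/24)/(2) = 73/48.

73/48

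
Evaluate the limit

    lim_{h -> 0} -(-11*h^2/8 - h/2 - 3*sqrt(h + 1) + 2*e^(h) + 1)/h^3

Substitution gives 0/0; apply L'Hôpital's rule 3 times.
After differentiating numerator and denominator 3 times the quotient is (2*e^(h) - 9/(8*(h + 1)^(5/2)))/(-6); at h = 0 this is -7/48.

-7/48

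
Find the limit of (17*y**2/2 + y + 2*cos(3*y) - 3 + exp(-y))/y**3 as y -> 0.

-1/6

Substitution gives 0/0; apply L'Hôpital's rule 3 times.
After differentiating numerator and denominator 3 times the quotient is (54*sin(3*y) - e^(-y))/(6); at y = 0 this is -1/6.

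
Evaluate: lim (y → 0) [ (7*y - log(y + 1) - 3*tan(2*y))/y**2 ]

Substitution gives 0/0; apply L'Hôpital's rule 2 times.
After differentiating numerator and denominator 2 times the quotient is (-24*tan(2*y)/cos(2*y)^2 + (y + 1)^(-2))/(2); at y = 0 this is 1/2.

1/2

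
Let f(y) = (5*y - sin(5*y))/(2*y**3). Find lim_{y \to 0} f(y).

Direct substitution gives 0/0.
Apply L'Hôpital: lim (5 - 5*cos(5*y))/(6*y^2), still 0/0.
Apply L'Hôpital: lim (25*sin(5*y))/(12*y), still 0/0.
After 3 applications of L'Hôpital's rule the quotient is (125*cos(5*y))/(12); substituting y = 0 gives 125/12.

125/12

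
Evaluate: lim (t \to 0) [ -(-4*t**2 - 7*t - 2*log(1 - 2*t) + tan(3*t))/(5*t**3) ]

Substitution gives 0/0; apply L'Hôpital's rule 3 times.
After differentiating numerator and denominator 3 times the quotient is (162*tan(3*t)^2/cos(3*t)^2 + 54/cos(3*t)^2 - 32/(2*t - 1)^3)/(-30); at t = 0 this is -43/15.

-43/15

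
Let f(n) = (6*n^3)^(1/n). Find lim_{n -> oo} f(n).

Base → ∞ and exponent → 0: an ∞^0 form.
Take logs: (1/n)·ln(6·n^3) = (ln 6 + 3·ln n)/n → 0.
So the limit is e^0 = 1.

1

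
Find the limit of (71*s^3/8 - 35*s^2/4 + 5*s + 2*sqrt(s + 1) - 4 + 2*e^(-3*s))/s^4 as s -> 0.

427/64

Substitution gives 0/0 (the numerator vanishes to order 4).
Expand each term to order s^4: the coefficient of s^4 in 2·√(1 + s) is -5/64 and in 2·e^(-3s) is 27/4.
Lower-order terms cancel with the polynomial part, so the numerator is (427/64)·s^4 + o(s^4), and the limit is (427/64)/(1) = 427/64.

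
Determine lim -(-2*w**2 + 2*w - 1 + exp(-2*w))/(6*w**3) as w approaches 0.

2/9

Direct substitution gives 0/0.
Apply L'Hôpital: lim (-4*w + 2 - 2*e^(-2*w))/(-18*w^2), still 0/0.
Apply L'Hôpital: lim (-4 + 4*e^(-2*w))/(-36*w), still 0/0.
After 3 applications of L'Hôpital's rule the quotient is (-8*e^(-2*w))/(-36); substituting w = 0 gives 2/9.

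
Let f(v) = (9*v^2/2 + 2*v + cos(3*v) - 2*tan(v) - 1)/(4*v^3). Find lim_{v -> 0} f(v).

Substitution gives 0/0; apply L'Hôpital's rule 3 times.
After differentiating numerator and denominator 3 times the quotient is (27*sin(3*v) - 12*tan(v)^4 - 16*tan(v)^2 - 4)/(24); at v = 0 this is -1/6.

-1/6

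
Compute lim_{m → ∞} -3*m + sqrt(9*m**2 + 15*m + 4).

5/2

An ∞ − ∞ form. Rationalising with the conjugate, the difference becomes (15m + 4) / (√(9*m^2 + 15*m + 4) + 3m).
For large m the denominator behaves like 2·3m, so the quotient tends to 15/6 = 5/2.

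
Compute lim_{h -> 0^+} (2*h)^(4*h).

1

Base → 0⁺ and exponent → 0⁺: a 0^0 form.
Take logs: 4h·ln(2h). This is 0·(−∞); rewriting as ln(2h)/(1/(4h)) and applying L'Hôpital gives 0.
Hence the limit is e^0 = 1.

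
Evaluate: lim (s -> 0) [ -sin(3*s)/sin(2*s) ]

Substitution gives 0/0.
Divide numerator and denominator by s: sin(3s)/s → 3 and sin(2s)/s → 2, so the limit is -1·3/2 = -3/2.

-3/2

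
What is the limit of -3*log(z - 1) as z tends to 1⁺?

As z → 1⁺, z - 1 → 0⁺ and ln(z - 1) → −∞.
Multiplying by -3 gives ∞.

∞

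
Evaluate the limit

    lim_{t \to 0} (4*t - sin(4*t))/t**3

Direct substitution gives 0/0.
Apply L'Hôpital: lim (4 - 4*cos(4*t))/(3*t^2), still 0/0.
Apply L'Hôpital: lim (16*sin(4*t))/(6*t), still 0/0.
After 3 applications of L'Hôpital's rule the quotient is (64*cos(4*t))/(6); substituting t = 0 gives 32/3.

32/3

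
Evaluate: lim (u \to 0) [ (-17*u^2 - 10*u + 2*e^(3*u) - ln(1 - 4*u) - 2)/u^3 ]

91/3

Substitution gives 0/0; apply L'Hôpital's rule 3 times.
After differentiating numerator and denominator 3 times the quotient is (54*e^(3*u) - 128/(4*u - 1)^3)/(6); at u = 0 this is 91/3.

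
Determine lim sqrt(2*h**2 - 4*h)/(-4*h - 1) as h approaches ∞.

-√(2)/4

For large |h|, √(2*h^2 - 4*h) ≈ √2·|h| and the denominator ≈ -4h.
Since h → +∞, |h| = h, giving √2/(-4) = -√(2)/4.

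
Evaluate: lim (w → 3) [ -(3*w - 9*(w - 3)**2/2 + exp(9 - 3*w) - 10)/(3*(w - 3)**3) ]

3/2

Direct substitution gives 0/0.
Apply L'Hôpital: lim (-9*w - 3*e^(9 - 3*w) + 30)/(-9*(w - 3)^2), still 0/0.
Apply L'Hôpital: lim (9*e^(9 - 3*w) - 9)/(54 - 18*w), still 0/0.
After 3 applications of L'Hôpital's rule the quotient is (-27*e^(9 - 3*w))/(-18); substituting w = 3 gives 3/2.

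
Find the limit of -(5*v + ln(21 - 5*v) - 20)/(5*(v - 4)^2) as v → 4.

Direct substitution gives 0/0.
Apply L'Hôpital: lim (5 - 5/(21 - 5*v))/(40 - 10*v), still 0/0.
After 2 applications of L'Hôpital's rule the quotient is (-25/(21 - 5*v)^2)/(-10); substituting v = 4 gives 5/2.

5/2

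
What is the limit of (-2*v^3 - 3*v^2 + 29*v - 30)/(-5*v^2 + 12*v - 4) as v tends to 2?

7/8

Since v = 2 makes numerator and denominator zero, (v - 2) divides both.
Cancelling it gives (-2*v^2 - 7*v + 15)/(2 - 5*v); now plug in v = 2 to get 7/8.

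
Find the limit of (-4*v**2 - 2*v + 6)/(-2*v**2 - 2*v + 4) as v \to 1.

5/3

Direct substitution gives 0/0, so factor. Both numerator and denominator have (v - 1) as a factor.
After cancelling, the expression reduces to (-4*v - 6)/(-2*v - 4).
Substituting v = 1 gives 5/3.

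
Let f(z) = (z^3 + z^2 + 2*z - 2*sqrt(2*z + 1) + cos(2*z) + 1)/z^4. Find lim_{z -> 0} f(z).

Substitution gives 0/0 (the numerator vanishes to order 4).
Expand each term to order z^4: the coefficient of z^4 in cos(2z) is 2/3 and in -2·√(1 + 2z) is 5/4.
Lower-order terms cancel with the polynomial part, so the numerator is (23/12)·z^4 + o(z^4), and the limit is (23/12)/(1) = 23/12.

23/12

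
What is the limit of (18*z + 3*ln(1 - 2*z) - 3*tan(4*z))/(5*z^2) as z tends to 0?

-6/5

Substitution gives 0/0; apply L'Hôpital's rule 2 times.
After differentiating numerator and denominator 2 times the quotient is (-96*tan(4*z)/cos(4*z)^2 - 12/(2*z - 1)^2)/(10); at z = 0 this is -6/5.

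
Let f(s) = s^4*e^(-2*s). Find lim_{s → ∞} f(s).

0

Write as s^4/e^{2s}, an ∞/∞ form.
Exponential growth dominates any polynomial, so repeated L'Hôpital (or the standard result) gives 0.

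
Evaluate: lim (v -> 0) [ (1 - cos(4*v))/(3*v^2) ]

Substitution gives 0/0.
Use (1 − cos u)/u² → 1/2 with u = 4v: the limit is 4²/(2·3) = 8/3.

8/3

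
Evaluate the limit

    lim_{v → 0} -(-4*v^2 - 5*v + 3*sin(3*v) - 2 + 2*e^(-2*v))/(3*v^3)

97/18

Substitution gives 0/0; apply L'Hôpital's rule 3 times.
After differentiating numerator and denominator 3 times the quotient is (-81*cos(3*v) - 16*e^(-2*v))/(-18); at v = 0 this is 97/18.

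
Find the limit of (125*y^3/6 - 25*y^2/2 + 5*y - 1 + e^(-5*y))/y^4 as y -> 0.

625/24

Direct substitution gives 0/0.
Apply L'Hôpital: lim (125*y^2/2 - 25*y + 5 - 5*e^(-5*y))/(4*y^3), still 0/0.
Apply L'Hôpital: lim (125*y - 25 + 25*e^(-5*y))/(12*y^2), still 0/0.
Apply L'Hôpital: lim (125 - 125*e^(-5*y))/(24*y), still 0/0.
After 4 applications of L'Hôpital's rule the quotient is (625*e^(-5*y))/(24); substituting y = 0 gives 625/24.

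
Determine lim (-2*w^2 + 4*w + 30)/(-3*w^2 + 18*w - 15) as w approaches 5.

4/3

Direct substitution gives 0/0, so factor. Both numerator and denominator have (w - 5) as a factor.
After cancelling, the expression reduces to (-2*w - 6)/(3 - 3*w).
Substituting w = 5 gives 4/3.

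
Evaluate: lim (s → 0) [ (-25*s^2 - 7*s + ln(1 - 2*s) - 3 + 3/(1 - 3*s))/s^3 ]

235/3

Substitution gives 0/0 (the numerator vanishes to order 3).
Expand each term to order s^3: the coefficient of s^3 in ln(1 - 2s) is -8/3 and in 3·1/(1 - 3s) is 81.
Lower-order terms cancel with the polynomial part, so the numerator is (235/3)·s^3 + o(s^3), and the limit is (235/3)/(1) = 235/3.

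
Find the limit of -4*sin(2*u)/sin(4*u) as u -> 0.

Substitution gives 0/0.
Divide numerator and denominator by u: sin(2u)/u → 2 and sin(4u)/u → 4, so the limit is -4·2/4 = -2.

-2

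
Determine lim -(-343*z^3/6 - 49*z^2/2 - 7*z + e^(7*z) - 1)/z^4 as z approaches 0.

Direct substitution gives 0/0.
Apply L'Hôpital: lim (-343*z^2/2 - 49*z + 7*e^(7*z) - 7)/(-4*z^3), still 0/0.
Apply L'Hôpital: lim (-343*z + 49*e^(7*z) - 49)/(-12*z^2), still 0/0.
Apply L'Hôpital: lim (343*e^(7*z) - 343)/(-24*z), still 0/0.
After 4 applications of L'Hôpital's rule the quotient is (2401*e^(7*z))/(-24); substituting z = 0 gives -2401/24.

-2401/24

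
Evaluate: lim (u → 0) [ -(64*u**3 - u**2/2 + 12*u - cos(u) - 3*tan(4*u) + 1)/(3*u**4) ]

Substitution gives 0/0; apply L'Hôpital's rule 4 times.
After differentiating numerator and denominator 4 times the quotient is (-cos(u) - 18432*tan(4*u)^5 - 30720*tan(4*u)^3 - 12288*tan(4*u))/(-72); at u = 0 this is 1/72.

1/72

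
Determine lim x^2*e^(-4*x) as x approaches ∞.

Write as x^2/e^{4x}, an ∞/∞ form.
Exponential growth dominates any polynomial, so repeated L'Hôpital (or the standard result) gives 0.

0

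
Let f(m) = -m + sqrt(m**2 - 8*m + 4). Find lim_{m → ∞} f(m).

-4

This has the form ∞ − ∞. Multiply and divide by the conjugate √(m^2 - 8*m + 4) + m.
That gives (-8m + 4) / (√(m^2 - 8*m + 4) + m).
Divide numerator and denominator by m: the limit is -8/(2·1) = -4.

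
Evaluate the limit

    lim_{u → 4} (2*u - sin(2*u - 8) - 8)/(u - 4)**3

Direct substitution gives 0/0.
Apply L'Hôpital: lim (2 - 2*cos(2*u - 8))/(3*(u - 4)^2), still 0/0.
Apply L'Hôpital: lim (4*sin(2*u - 8))/(6*u - 24), still 0/0.
After 3 applications of L'Hôpital's rule the quotient is (8*cos(2*u - 8))/(6); substituting u = 4 gives 4/3.

4/3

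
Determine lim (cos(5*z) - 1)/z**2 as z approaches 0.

Direct substitution gives 0/0.
Apply L'Hôpital: lim (-5*sin(5*z))/(2*z), still 0/0.
After 2 applications of L'Hôpital's rule the quotient is (-25*cos(5*z))/(2); substituting z = 0 gives -25/2.

-25/2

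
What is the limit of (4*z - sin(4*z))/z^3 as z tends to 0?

Direct substitution gives 0/0.
Apply L'Hôpital: lim (4 - 4*cos(4*z))/(3*z^2), still 0/0.
Apply L'Hôpital: lim (16*sin(4*z))/(6*z), still 0/0.
After 3 applications of L'Hôpital's rule the quotient is (64*cos(4*z))/(6); substituting z = 0 gives 32/3.

32/3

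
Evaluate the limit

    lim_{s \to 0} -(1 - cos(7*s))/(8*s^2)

-49/16

Substitution gives 0/0.
Use (1 − cos u)/u² → 1/2 with u = 7s: the limit is 7²/(2·(-8)) = -49/16.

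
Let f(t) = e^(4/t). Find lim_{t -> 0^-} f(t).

As t → 0⁻, 4/(t) → −∞, so e^(4/(t)) → 0.

0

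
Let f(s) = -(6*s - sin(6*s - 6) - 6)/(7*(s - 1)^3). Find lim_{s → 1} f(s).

Direct substitution gives 0/0.
Apply L'Hôpital: lim (6 - 6*cos(6*s - 6))/(-21*(s - 1)^2), still 0/0.
Apply L'Hôpital: lim (36*sin(6*s - 6))/(42 - 42*s), still 0/0.
After 3 applications of L'Hôpital's rule the quotient is (216*cos(6*s - 6))/(-42); substituting s = 1 gives -36/7.

-36/7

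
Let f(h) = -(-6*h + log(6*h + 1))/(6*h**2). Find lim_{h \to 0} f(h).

Direct substitution gives 0/0.
Apply L'Hôpital: lim (-6 + 6/(6*h + 1))/(-12*h), still 0/0.
After 2 applications of L'Hôpital's rule the quotient is (-36/(6*h + 1)^2)/(-12); substituting h = 0 gives 3.

3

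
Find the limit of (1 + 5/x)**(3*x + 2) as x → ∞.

Write it as [(1 + 5/x)^x]^(3) · (1 + 5/x)^(2). The bracketed term tends to e^(5) and the second factor to 1, so the limit is e^(15).

e^(15)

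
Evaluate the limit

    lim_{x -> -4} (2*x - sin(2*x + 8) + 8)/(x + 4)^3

4/3

Direct substitution gives 0/0.
Apply L'Hôpital: lim (2 - 2*cos(2*x + 8))/(3*(x + 4)^2), still 0/0.
Apply L'Hôpital: lim (4*sin(2*x + 8))/(6*x + 24), still 0/0.
After 3 applications of L'Hôpital's rule the quotient is (8*cos(2*x + 8))/(6); substituting x = -4 gives 4/3.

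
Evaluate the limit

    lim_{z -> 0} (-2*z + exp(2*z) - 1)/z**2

Direct substitution gives 0/0.
Apply L'Hôpital: lim (2*e^(2*z) - 2)/(2*z), still 0/0.
After 2 applications of L'Hôpital's rule the quotient is (4*e^(2*z))/(2); substituting z = 0 gives 2.

2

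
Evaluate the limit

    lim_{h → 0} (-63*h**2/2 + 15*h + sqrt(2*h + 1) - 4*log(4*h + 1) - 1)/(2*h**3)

-509/12

Substitution gives 0/0 (the numerator vanishes to order 3).
Expand each term to order h^3: the coefficient of h^3 in √(1 + 2h) is 1/2 and in -4·ln(1 + 4h) is -256/3.
Lower-order terms cancel with the polynomial part, so the numerator is (-509/6)·h^3 + o(h^3), and the limit is (-509/6)/(2) = -509/12.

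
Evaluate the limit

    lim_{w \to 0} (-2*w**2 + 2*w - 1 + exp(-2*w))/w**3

-4/3

Direct substitution gives 0/0.
Apply L'Hôpital: lim (-4*w + 2 - 2*e^(-2*w))/(3*w^2), still 0/0.
Apply L'Hôpital: lim (-4 + 4*e^(-2*w))/(6*w), still 0/0.
After 3 applications of L'Hôpital's rule the quotient is (-8*e^(-2*w))/(6); substituting w = 0 gives -4/3.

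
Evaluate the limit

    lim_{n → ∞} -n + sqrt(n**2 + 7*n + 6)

7/2

This has the form ∞ − ∞. Multiply and divide by the conjugate √(n^2 + 7*n + 6) + n.
That gives (7n + 6) / (√(n^2 + 7*n + 6) + n).
Divide numerator and denominator by n: the limit is 7/(2·1) = 7/2.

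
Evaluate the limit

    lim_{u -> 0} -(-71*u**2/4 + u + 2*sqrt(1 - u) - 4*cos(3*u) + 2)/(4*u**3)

Substitution gives 0/0; apply L'Hôpital's rule 3 times.
After differentiating numerator and denominator 3 times the quotient is (-108*sin(3*u) - 3/(4*(1 - u)^(5/2)))/(-24); at u = 0 this is 1/32.

1/32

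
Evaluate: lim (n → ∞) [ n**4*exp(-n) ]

0

Write as n^4/e^{1n}, an ∞/∞ form.
Exponential growth dominates any polynomial, so repeated L'Hôpital (or the standard result) gives 0.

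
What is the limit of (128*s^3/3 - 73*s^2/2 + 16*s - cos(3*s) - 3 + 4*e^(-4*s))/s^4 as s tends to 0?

Substitution gives 0/0 (the numerator vanishes to order 4).
Expand each term to order s^4: the coefficient of s^4 in −cos(3s) is -27/8 and in 4·e^(-4s) is 128/3.
Lower-order terms cancel with the polynomial part, so the numerator is (943/24)·s^4 + o(s^4), and the limit is (943/24)/(1) = 943/24.

943/24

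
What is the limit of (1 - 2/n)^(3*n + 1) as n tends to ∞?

The base → 1 and the exponent → ∞: a 1^∞ form.
Take logarithms: (3n + 1)·ln(1 - 2/n). Since ln(1+u) ~ u for small u, this behaves like (3n)·(-2/n) → -6.
So the limit is e^(-6).

e^(-6)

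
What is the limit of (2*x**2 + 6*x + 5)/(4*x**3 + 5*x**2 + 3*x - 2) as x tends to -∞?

0

The denominator has degree 3 and the numerator degree 2. Dividing numerator and denominator by x^3 sends every term to 0 except the leading denominator term, so the limit is 0.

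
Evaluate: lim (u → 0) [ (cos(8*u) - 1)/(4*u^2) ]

Direct substitution gives 0/0.
Apply L'Hôpital: lim (-8*sin(8*u))/(8*u), still 0/0.
After 2 applications of L'Hôpital's rule the quotient is (-64*cos(8*u))/(8); substituting u = 0 gives -8.

-8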